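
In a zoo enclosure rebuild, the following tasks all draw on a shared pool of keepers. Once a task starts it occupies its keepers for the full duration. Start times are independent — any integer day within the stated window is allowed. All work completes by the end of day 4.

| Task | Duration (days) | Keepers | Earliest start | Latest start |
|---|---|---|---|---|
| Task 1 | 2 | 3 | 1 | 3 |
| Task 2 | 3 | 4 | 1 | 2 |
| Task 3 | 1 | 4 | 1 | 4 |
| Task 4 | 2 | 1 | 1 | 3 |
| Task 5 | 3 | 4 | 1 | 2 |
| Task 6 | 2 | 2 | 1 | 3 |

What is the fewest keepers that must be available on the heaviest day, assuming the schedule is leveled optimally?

11

Early-start (Task 1@1, Task 2@1, Task 3@1, Task 4@1, Task 5@1, Task 6@1) gives peak 18: d1:18  d2:14  d3:8  d4:0.
Shift Task 4→3, Task 5→2, Task 6→3.
Schedule Task 1@1, Task 2@1, Task 3@1, Task 4@3, Task 5@2, Task 6@3: d1:11  d2:11  d3:11  d4:7 — peak 11.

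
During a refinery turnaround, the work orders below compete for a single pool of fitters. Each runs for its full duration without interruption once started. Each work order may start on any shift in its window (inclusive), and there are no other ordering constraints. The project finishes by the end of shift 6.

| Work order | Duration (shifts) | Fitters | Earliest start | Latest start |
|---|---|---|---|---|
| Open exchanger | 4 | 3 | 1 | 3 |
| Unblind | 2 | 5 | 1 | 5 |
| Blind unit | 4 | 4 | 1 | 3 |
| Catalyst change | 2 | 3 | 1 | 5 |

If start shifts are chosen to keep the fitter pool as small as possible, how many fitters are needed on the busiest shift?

8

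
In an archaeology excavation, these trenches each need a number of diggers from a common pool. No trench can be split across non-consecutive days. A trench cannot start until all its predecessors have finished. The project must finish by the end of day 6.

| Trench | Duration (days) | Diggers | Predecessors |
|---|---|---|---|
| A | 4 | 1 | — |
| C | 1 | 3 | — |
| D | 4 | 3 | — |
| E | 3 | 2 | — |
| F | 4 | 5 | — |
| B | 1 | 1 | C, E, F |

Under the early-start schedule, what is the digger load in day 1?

At early start, day 1 has: A, C, D, E, F.
Demand: 1 + 3 + 3 + 2 + 5 = 14.

14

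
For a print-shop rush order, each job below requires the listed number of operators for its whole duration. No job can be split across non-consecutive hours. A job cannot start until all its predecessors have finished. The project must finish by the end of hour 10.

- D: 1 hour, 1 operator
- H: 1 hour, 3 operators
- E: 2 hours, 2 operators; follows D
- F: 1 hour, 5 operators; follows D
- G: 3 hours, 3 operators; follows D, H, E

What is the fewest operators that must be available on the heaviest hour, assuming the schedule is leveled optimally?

Early-start (D@1, H@1, E@2, F@2, G@4) gives peak 7: h1:4  h2:7  h3:2  h4:3  h5:3  h6:3  h7:0  h8:0  h9:0  h10:0.
Shift F→4, G→5.
Schedule D@1, H@1, E@2, F@4, G@5: h1:4  h2:2  h3:2  h4:5  h5:3  h6:3  h7:3  h8:0  h9:0  h10:0 — peak 5.

5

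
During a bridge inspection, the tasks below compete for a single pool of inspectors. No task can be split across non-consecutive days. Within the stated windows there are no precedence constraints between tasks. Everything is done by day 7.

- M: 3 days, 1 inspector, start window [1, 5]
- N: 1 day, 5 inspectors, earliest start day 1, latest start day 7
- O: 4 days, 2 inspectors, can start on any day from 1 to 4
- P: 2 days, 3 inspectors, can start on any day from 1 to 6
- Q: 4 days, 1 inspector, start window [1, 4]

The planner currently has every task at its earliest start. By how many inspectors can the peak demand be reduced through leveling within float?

Early-start peak: d1:12  d2:7  d3:4  d4:3  d5:0  d6:0  d7:0 ⇒ 12.
Leveled (M@1, N@5, O@1, P@6, Q@1): d1:4  d2:4  d3:4  d4:3  d5:5  d6:3  d7:3 ⇒ 5.
Reduction 12 − 5 = 7.

7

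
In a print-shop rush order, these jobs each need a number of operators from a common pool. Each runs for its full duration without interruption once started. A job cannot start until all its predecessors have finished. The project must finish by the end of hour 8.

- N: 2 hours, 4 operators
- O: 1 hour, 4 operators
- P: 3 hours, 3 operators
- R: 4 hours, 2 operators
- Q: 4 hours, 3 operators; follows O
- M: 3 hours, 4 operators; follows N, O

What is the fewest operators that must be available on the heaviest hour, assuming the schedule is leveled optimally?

Early-start (N@1, O@1, P@1, R@1, Q@2, M@3) gives peak 13: h1:13  h2:12  h3:12  h4:9  h5:7  h6:0  h7:0  h8:0.
Shift P→3, R→2, Q→3, M→6.
Schedule N@1, O@1, P@3, R@2, Q@3, M@6: h1:8  h2:6  h3:8  h4:8  h5:8  h6:7  h7:4  h8:4 — peak 8.

8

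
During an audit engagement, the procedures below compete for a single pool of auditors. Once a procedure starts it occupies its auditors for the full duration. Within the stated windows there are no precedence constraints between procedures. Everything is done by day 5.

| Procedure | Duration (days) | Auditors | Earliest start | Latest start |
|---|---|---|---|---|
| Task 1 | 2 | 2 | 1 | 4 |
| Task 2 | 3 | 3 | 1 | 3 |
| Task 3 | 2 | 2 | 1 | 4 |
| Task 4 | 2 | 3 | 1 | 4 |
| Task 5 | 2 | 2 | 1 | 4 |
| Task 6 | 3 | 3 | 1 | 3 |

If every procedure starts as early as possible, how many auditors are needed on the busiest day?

15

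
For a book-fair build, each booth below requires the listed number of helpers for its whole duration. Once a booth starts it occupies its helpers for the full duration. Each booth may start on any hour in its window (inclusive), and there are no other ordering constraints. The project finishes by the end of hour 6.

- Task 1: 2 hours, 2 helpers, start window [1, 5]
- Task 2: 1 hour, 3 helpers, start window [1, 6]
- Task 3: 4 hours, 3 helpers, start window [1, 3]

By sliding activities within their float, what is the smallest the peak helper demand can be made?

5

Early-start (Task 1@1, Task 2@1, Task 3@1) gives peak 8: h1:8  h2:5  h3:3  h4:3  h5:0  h6:0.
Shift Task 3→2.
Schedule Task 1@1, Task 2@1, Task 3@2: h1:5  h2:5  h3:3  h4:3  h5:3  h6:0 — peak 5.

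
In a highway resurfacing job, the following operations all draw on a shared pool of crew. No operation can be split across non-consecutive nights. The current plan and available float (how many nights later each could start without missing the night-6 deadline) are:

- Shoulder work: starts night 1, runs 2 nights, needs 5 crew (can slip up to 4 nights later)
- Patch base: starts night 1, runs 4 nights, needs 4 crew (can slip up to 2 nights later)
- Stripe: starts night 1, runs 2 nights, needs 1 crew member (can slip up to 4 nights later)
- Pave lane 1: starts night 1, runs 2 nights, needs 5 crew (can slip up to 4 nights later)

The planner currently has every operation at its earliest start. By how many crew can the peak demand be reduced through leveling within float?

6

Early-start peak: n1:15  n2:15  n3:4  n4:4  n5:0  n6:0 ⇒ 15.
Leveled (Shoulder work@1, Patch base@1, Stripe@3, Pave lane 1@5): n1:9  n2:9  n3:5  n4:5  n5:5  n6:5 ⇒ 9.
Reduction 15 − 9 = 6.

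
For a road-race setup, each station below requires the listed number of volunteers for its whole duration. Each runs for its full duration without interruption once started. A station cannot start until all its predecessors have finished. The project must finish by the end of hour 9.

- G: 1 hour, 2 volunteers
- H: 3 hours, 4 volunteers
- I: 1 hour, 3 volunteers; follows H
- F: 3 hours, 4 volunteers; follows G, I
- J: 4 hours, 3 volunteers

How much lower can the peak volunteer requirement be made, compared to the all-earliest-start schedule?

2

Early-start peak: h1:9  h2:7  h3:7  h4:6  h5:4  h6:4  h7:4  h8:0  h9:0 ⇒ 9.
Leveled (G@1, H@1, I@4, F@5, J@2): h1:6  h2:7  h3:7  h4:6  h5:7  h6:4  h7:4  h8:0  h9:0 ⇒ 7.
Reduction 9 − 7 = 2.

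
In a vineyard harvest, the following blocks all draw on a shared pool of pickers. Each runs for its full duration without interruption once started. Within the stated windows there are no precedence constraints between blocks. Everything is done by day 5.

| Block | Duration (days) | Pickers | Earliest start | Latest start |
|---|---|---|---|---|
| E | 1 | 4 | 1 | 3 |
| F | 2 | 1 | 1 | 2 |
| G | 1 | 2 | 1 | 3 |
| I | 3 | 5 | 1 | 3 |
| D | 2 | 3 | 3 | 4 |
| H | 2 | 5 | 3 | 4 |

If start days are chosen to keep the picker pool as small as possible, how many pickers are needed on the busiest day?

9

Early-start (E@1, F@1, G@1, I@1, D@3, H@3) gives peak 13: d1:12  d2:6  d3:13  d4:8  d5:0.
Shift F→2, G→2, H→4.
Schedule E@1, F@2, G@2, I@1, D@3, H@4: d1:9  d2:8  d3:9  d4:8  d5:5 — peak 9.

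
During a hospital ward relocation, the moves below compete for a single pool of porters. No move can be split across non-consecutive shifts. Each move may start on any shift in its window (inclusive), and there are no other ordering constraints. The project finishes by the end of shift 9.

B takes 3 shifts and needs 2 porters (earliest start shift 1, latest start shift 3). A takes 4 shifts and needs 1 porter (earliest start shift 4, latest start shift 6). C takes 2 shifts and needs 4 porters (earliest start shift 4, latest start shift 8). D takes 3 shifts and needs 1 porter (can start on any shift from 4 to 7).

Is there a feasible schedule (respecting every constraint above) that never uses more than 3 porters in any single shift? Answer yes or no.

The minimum achievable peak is 4; 3 < 4, so no feasible schedule stays within the cap.

no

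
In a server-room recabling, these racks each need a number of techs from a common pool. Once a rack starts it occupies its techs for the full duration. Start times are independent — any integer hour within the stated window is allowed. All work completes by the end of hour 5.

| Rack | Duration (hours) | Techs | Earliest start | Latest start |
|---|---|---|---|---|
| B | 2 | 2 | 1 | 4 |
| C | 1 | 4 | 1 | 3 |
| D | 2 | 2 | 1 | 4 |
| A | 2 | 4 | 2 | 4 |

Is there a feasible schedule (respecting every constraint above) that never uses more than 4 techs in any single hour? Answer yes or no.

Schedule B@1, C@3, D@1, A@4: h1:4  h2:4  h3:4  h4:4  h5:4 — peak 4 ≤ 4.

yes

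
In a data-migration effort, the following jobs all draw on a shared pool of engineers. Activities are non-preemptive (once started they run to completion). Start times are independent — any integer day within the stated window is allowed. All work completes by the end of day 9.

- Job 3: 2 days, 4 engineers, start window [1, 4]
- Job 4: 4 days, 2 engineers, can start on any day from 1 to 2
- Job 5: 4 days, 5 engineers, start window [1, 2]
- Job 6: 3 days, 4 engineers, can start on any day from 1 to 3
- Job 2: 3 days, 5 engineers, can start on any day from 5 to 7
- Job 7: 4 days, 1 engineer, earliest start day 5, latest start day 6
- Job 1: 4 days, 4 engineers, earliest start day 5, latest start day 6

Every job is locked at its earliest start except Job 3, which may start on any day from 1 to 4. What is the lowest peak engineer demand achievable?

Job 3@1: d1:15  d2:15  d3:11  d4:7  d5:10  d6:10  d7:10  d8:5  d9:0 → peak 15
Job 3@2: d1:11  d2:15  d3:15  d4:7  d5:10  d6:10  d7:10  d8:5  d9:0 → peak 15
Job 3@3: d1:11  d2:11  d3:15  d4:11  d5:10  d6:10  d7:10  d8:5  d9:0 → peak 15
Job 3@4: d1:11  d2:11  d3:11  d4:11  d5:14  d6:10  d7:10  d8:5  d9:0 → peak 14
Best is Job 3@4, peak 14.

14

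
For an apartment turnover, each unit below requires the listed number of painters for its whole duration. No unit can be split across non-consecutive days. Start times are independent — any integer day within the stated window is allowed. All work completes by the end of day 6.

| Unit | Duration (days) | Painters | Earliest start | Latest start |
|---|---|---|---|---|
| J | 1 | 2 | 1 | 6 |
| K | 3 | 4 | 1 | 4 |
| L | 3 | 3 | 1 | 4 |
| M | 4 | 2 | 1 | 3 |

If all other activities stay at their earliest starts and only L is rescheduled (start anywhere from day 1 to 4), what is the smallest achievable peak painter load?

L@1: d1:11  d2:9  d3:9  d4:2  d5:0  d6:0 → peak 11
L@2: d1:8  d2:9  d3:9  d4:5  d5:0  d6:0 → peak 9
L@3: d1:8  d2:6  d3:9  d4:5  d5:3  d6:0 → peak 9
L@4: d1:8  d2:6  d3:6  d4:5  d5:3  d6:3 → peak 8
Best is L@4, peak 8.

8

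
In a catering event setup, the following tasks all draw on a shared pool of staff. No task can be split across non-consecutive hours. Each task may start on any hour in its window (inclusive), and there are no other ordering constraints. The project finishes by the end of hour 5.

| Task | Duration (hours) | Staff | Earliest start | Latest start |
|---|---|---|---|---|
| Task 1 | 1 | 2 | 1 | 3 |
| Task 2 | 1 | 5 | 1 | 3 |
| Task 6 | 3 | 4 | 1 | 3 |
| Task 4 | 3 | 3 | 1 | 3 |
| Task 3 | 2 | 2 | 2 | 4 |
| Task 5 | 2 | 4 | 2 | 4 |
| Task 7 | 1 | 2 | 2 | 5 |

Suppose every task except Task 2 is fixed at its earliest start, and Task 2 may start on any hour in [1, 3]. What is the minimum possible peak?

15

Task 2@1: h1:14  h2:15  h3:13  h4:0  h5:0 → peak 15
Task 2@2: h1:9  h2:20  h3:13  h4:0  h5:0 → peak 20
Task 2@3: h1:9  h2:15  h3:18  h4:0  h5:0 → peak 18
Best is Task 2@1, peak 15.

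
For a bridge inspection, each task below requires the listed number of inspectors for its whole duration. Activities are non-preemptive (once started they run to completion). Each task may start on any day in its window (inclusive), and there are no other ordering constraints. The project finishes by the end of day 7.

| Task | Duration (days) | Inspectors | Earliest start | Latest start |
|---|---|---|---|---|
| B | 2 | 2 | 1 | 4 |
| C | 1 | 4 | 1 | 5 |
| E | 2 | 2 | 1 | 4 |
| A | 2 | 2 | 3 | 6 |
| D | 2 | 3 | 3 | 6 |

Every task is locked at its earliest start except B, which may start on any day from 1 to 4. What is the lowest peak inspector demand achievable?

7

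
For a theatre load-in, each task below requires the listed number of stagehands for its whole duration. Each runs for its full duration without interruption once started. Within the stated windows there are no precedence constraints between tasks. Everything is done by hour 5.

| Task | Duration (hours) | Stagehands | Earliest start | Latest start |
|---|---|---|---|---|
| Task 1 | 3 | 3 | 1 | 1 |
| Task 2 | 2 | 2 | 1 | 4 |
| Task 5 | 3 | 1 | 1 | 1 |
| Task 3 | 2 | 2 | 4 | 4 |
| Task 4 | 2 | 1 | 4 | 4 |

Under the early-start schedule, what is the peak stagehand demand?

6

Early-start schedule: Task 1@1, Task 2@1, Task 5@1, Task 3@4, Task 4@4.
Load per hour: hour 1: 6, hour 2: 6, hour 3: 4, hour 4: 3, hour 5: 3.
Peak is 6.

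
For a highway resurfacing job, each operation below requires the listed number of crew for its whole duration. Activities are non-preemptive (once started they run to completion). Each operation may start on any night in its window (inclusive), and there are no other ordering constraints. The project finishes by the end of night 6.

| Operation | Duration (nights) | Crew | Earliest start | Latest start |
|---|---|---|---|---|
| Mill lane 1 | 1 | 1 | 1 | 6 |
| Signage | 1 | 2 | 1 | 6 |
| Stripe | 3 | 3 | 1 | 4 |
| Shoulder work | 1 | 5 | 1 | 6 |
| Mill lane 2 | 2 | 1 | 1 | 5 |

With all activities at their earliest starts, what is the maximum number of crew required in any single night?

Early-start schedule: Mill lane 1@1, Signage@1, Stripe@1, Shoulder work@1, Mill lane 2@1.
Load per night: night 1: 12, night 2: 4, night 3: 3, night 4: 0, night 5: 0, night 6: 0.
Peak is 12.

12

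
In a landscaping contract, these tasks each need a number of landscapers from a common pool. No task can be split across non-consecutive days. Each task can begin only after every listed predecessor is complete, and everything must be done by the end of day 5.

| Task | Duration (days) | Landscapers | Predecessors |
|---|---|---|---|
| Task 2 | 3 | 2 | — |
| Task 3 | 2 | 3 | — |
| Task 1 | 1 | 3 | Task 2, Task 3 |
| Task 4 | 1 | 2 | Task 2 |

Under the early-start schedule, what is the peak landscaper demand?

5

Early-start schedule: Task 2@1, Task 3@1, Task 1@4, Task 4@4.
Load per day: day 1: 5, day 2: 5, day 3: 2, day 4: 5, day 5: 0.
Peak is 5.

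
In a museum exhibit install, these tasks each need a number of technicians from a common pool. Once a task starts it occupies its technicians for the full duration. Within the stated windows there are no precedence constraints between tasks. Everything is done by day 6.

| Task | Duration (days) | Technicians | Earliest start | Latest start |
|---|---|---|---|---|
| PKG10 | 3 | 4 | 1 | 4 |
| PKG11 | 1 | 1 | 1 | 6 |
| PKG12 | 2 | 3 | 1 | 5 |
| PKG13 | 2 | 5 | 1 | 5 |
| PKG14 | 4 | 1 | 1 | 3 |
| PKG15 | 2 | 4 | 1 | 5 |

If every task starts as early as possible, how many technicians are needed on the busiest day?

Early-start schedule: PKG10@1, PKG11@1, PKG12@1, PKG13@1, PKG14@1, PKG15@1.
Load per day: day 1: 18, day 2: 17, day 3: 5, day 4: 1, day 5: 0, day 6: 0.
Peak is 18.

18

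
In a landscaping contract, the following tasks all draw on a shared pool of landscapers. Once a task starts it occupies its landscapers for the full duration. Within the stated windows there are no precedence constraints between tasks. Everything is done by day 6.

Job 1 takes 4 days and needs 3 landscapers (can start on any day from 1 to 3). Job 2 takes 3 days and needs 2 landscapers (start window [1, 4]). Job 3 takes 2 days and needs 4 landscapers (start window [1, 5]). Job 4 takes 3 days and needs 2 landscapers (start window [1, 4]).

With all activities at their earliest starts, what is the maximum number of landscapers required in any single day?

Early-start schedule: Job 1@1, Job 2@1, Job 3@1, Job 4@1.
Load per day: day 1: 11, day 2: 11, day 3: 7, day 4: 3, day 5: 0, day 6: 0.
Peak is 11.

11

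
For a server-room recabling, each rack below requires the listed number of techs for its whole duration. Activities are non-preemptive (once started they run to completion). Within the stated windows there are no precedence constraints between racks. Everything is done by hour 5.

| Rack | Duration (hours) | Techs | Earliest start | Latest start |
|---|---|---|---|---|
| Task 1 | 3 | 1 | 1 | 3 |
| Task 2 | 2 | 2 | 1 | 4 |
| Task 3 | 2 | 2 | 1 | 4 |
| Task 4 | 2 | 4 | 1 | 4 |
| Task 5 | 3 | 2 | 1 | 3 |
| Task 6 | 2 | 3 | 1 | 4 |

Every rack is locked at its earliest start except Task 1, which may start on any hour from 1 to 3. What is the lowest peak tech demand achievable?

Task 1@1: h1:14  h2:14  h3:3  h4:0  h5:0 → peak 14
Task 1@2: h1:13  h2:14  h3:3  h4:1  h5:0 → peak 14
Task 1@3: h1:13  h2:13  h3:3  h4:1  h5:1 → peak 13
Best is Task 1@3, peak 13.

13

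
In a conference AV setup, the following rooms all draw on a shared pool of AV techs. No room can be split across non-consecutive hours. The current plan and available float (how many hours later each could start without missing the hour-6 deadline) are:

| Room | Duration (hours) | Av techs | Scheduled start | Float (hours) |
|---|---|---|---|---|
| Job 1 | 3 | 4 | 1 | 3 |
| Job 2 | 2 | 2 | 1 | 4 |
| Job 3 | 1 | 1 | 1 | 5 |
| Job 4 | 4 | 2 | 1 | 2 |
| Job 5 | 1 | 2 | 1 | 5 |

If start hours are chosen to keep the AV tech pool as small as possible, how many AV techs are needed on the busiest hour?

Early-start (Job 1@1, Job 2@1, Job 3@1, Job 4@1, Job 5@1) gives peak 11: h1:11  h2:8  h3:6  h4:2  h5:0  h6:0.
Shift Job 3→4, Job 4→3, Job 5→4.
Schedule Job 1@1, Job 2@1, Job 3@4, Job 4@3, Job 5@4: h1:6  h2:6  h3:6  h4:5  h5:2  h6:2 — peak 6.

6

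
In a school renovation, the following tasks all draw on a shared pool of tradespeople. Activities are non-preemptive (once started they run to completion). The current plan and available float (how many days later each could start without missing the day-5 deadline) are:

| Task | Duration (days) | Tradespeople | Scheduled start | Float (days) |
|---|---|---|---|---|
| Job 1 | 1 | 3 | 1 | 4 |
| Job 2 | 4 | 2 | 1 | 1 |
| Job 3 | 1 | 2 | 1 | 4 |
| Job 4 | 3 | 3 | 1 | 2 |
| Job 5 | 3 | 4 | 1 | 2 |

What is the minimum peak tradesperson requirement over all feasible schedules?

Early-start (Job 1@1, Job 2@1, Job 3@1, Job 4@1, Job 5@1) gives peak 14: d1:14  d2:9  d3:9  d4:2  d5:0.
Shift Job 4→2, Job 5→2.
Schedule Job 1@1, Job 2@1, Job 3@1, Job 4@2, Job 5@2: d1:7  d2:9  d3:9  d4:9  d5:0 — peak 9.

9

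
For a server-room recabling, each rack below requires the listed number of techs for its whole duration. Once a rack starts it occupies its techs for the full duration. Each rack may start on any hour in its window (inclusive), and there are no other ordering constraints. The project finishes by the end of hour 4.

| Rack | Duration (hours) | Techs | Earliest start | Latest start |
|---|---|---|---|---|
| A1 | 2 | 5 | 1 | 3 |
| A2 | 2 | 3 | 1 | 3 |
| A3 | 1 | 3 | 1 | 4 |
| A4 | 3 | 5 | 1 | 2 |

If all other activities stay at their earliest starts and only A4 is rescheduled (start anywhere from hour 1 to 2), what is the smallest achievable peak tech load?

13

A4@1: h1:16  h2:13  h3:5  h4:0 → peak 16
A4@2: h1:11  h2:13  h3:5  h4:5 → peak 13
Best is A4@2, peak 13.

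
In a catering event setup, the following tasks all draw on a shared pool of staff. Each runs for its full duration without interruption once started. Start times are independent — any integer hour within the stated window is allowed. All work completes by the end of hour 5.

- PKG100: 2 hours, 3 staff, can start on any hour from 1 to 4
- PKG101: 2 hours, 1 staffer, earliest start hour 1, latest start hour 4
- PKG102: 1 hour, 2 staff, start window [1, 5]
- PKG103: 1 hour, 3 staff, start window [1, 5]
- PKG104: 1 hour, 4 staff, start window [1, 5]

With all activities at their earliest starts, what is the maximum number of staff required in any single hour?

13

Early-start schedule: PKG100@1, PKG101@1, PKG102@1, PKG103@1, PKG104@1.
Load per hour: hour 1: 13, hour 2: 4, hour 3: 0, hour 4: 0, hour 5: 0.
Peak is 13.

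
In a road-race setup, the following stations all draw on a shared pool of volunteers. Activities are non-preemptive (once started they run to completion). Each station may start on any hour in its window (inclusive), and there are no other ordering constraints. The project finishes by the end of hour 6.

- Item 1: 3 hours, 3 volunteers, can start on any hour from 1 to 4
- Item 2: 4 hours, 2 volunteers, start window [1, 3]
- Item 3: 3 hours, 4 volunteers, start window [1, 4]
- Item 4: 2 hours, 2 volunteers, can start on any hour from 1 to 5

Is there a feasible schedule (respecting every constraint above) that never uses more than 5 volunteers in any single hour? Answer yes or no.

no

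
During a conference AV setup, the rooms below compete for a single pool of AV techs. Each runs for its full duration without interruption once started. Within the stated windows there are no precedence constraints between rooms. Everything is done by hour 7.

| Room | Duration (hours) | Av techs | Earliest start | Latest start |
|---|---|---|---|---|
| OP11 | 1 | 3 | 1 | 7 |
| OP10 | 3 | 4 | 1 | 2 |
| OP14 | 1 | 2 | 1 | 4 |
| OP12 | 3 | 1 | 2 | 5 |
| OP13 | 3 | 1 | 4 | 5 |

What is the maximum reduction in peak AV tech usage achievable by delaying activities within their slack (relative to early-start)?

5

Early-start peak: h1:9  h2:5  h3:5  h4:2  h5:1  h6:1  h7:0 ⇒ 9.
Leveled (OP11@7, OP10@1, OP14@4, OP12@4, OP13@4): h1:4  h2:4  h3:4  h4:4  h5:2  h6:2  h7:3 ⇒ 4.
Reduction 9 − 4 = 5.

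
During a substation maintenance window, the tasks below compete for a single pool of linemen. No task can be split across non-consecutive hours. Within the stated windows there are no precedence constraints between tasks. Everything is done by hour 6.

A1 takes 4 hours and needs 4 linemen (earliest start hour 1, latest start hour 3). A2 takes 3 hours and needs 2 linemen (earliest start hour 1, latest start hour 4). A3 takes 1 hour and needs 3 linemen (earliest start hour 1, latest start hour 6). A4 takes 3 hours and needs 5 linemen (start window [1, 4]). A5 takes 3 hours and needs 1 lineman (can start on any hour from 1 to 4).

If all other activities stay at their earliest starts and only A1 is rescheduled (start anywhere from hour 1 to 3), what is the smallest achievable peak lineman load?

A1@1: h1:15  h2:12  h3:12  h4:4  h5:0  h6:0 → peak 15
A1@2: h1:11  h2:12  h3:12  h4:4  h5:4  h6:0 → peak 12
A1@3: h1:11  h2:8  h3:12  h4:4  h5:4  h6:4 → peak 12
Best is A1@2, peak 12.

12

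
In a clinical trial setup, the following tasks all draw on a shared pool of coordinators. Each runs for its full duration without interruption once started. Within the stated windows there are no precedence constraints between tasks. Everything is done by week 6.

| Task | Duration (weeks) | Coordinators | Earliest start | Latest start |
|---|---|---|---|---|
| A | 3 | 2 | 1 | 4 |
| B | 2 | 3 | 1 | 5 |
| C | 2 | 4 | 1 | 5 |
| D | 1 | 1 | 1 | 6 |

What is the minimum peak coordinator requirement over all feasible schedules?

5

Early-start (A@1, B@1, C@1, D@1) gives peak 10: w1:10  w2:9  w3:2  w4:0  w5:0  w6:0.
Shift C→4, D→3.
Schedule A@1, B@1, C@4, D@3: w1:5  w2:5  w3:3  w4:4  w5:4  w6:0 — peak 5.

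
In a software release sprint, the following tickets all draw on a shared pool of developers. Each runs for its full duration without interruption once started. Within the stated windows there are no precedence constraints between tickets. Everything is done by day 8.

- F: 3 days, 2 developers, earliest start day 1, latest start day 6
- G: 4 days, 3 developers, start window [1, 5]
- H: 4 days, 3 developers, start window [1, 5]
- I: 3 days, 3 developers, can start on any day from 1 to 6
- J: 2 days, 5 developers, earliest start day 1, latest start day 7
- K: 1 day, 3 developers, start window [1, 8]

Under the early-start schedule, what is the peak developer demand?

19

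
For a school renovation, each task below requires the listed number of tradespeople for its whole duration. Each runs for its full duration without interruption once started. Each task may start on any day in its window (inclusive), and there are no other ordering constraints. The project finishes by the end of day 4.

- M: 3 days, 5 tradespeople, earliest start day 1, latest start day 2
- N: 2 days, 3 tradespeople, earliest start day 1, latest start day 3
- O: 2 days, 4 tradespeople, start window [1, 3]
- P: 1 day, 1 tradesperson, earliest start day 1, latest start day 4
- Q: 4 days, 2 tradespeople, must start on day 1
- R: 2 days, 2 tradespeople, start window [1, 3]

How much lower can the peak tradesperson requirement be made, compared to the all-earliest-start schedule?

5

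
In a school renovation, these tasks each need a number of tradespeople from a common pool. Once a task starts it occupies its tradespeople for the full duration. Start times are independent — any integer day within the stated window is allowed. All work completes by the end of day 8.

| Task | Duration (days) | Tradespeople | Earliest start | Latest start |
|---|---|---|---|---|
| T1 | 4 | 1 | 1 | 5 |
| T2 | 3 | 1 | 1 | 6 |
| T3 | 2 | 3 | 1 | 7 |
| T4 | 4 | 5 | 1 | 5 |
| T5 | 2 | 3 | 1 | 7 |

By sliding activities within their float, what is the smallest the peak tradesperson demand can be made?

5

Early-start (T1@1, T2@1, T3@1, T4@1, T5@1) gives peak 13: d1:13  d2:13  d3:7  d4:6  d5:0  d6:0  d7:0  d8:0.
Shift T4→5, T5→3.
Schedule T1@1, T2@1, T3@1, T4@5, T5@3: d1:5  d2:5  d3:5  d4:4  d5:5  d6:5  d7:5  d8:5 — peak 5.
Total tradesperson-days = 39 over 8 days ⇒ peak ≥ ⌈39/8⌉ = 5, so 5 is optimal.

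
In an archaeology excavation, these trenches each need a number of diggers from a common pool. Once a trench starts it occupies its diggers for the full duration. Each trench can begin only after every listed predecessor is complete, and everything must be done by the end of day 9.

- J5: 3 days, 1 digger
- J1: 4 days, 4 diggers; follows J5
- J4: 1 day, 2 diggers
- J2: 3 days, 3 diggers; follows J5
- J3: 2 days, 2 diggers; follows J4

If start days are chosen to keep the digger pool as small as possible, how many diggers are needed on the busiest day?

7

Schedule J5@1, J1@4, J4@1, J2@4, J3@2: d1:3  d2:3  d3:3  d4:7  d5:7  d6:7  d7:4  d8:0  d9:0 — peak 7.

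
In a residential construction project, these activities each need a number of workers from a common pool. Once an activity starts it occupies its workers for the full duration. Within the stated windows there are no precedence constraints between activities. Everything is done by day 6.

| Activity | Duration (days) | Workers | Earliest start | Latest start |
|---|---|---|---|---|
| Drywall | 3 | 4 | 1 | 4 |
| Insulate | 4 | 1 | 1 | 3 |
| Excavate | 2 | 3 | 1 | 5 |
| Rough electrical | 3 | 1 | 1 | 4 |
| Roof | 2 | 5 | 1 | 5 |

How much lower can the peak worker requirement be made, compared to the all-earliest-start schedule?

Early-start peak: d1:14  d2:14  d3:6  d4:1  d5:0  d6:0 ⇒ 14.
Leveled (Drywall@1, Insulate@3, Excavate@1, Rough electrical@3, Roof@4): d1:7  d2:7  d3:6  d4:7  d5:7  d6:1 ⇒ 7.
Reduction 14 − 7 = 7.

7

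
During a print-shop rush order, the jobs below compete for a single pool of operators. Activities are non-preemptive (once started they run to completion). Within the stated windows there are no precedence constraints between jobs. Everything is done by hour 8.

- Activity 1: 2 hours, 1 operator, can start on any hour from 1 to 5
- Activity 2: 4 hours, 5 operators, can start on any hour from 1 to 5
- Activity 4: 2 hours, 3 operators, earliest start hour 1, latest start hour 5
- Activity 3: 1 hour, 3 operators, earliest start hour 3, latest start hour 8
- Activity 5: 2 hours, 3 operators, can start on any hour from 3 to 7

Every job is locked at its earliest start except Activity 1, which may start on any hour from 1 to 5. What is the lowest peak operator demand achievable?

11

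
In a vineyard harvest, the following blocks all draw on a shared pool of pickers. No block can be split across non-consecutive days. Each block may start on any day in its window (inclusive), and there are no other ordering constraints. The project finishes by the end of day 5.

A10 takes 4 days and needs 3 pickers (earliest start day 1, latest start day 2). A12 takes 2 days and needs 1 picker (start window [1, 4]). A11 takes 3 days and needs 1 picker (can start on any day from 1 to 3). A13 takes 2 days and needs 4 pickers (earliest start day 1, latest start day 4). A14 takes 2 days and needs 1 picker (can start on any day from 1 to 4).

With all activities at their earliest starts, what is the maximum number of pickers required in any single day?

Early-start schedule: A10@1, A12@1, A11@1, A13@1, A14@1.
Load per day: day 1: 10, day 2: 10, day 3: 4, day 4: 3, day 5: 0.
Peak is 10.

10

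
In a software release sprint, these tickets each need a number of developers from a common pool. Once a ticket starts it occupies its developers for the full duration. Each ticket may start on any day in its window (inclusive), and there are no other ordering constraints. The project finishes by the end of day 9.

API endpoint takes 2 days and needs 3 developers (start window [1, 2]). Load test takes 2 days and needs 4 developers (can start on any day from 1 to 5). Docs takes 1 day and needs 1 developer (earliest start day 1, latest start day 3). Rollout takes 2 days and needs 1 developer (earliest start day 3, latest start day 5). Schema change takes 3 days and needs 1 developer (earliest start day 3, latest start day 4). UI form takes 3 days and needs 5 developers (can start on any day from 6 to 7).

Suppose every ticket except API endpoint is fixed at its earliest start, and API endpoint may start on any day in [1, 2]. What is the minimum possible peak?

7

API endpoint@1: d1:8  d2:7  d3:2  d4:2  d5:1  d6:5  d7:5  d8:5  d9:0 → peak 8
API endpoint@2: d1:5  d2:7  d3:5  d4:2  d5:1  d6:5  d7:5  d8:5  d9:0 → peak 7
Best is API endpoint@2, peak 7.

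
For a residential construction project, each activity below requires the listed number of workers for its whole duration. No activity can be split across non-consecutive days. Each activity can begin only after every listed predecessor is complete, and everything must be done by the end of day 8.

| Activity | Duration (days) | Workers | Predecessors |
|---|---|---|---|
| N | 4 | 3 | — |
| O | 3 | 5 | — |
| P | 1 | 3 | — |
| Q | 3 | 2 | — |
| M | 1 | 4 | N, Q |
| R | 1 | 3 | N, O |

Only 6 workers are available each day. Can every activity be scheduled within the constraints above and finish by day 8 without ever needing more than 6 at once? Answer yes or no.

no

The minimum achievable peak is 7; 6 < 7, so no feasible schedule stays within the cap.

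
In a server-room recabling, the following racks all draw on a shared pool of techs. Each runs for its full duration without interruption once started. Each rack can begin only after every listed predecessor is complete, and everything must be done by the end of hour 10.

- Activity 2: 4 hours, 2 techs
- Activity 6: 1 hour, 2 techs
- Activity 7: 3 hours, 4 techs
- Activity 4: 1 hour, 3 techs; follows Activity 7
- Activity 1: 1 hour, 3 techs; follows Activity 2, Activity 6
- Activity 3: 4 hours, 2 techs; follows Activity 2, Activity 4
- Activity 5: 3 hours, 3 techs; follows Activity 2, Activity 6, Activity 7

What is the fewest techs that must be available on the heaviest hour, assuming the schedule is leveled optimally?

6

Early-start (Activity 2@1, Activity 6@1, Activity 7@1, Activity 4@4, Activity 1@5, Activity 3@5, Activity 5@5) gives peak 8: h1:8  h2:6  h3:6  h4:5  h5:8  h6:5  h7:5  h8:2  h9:0  h10:0.
Shift Activity 7→2, Activity 4→5, Activity 3→6, Activity 5→6.
Schedule Activity 2@1, Activity 6@1, Activity 7@2, Activity 4@5, Activity 1@5, Activity 3@6, Activity 5@6: h1:4  h2:6  h3:6  h4:6  h5:6  h6:5  h7:5  h8:5  h9:2  h10:0 — peak 6.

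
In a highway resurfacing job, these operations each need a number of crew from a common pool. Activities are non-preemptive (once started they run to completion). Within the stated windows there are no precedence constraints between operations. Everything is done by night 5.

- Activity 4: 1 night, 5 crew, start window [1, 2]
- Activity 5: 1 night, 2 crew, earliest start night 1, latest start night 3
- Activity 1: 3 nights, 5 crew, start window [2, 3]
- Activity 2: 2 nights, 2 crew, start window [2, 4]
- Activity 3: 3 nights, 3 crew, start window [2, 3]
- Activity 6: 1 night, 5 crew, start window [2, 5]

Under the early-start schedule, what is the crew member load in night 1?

At early start, night 1 has: Activity 4, Activity 5.
Demand: 5 + 2 = 7.

7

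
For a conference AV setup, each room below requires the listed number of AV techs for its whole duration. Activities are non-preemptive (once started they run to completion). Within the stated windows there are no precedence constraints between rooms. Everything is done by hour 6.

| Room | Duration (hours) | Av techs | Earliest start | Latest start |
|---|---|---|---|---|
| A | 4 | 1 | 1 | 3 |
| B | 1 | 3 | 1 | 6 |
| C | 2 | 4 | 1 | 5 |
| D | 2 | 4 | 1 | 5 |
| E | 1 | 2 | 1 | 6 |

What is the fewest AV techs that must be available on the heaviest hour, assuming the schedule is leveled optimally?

Early-start (A@1, B@1, C@1, D@1, E@1) gives peak 14: h1:14  h2:9  h3:1  h4:1  h5:0  h6:0.
Shift C→2, D→4, E→6.
Schedule A@1, B@1, C@2, D@4, E@6: h1:4  h2:5  h3:5  h4:5  h5:4  h6:2 — peak 5.
Total AV tech-hours = 25 over 6 hours ⇒ peak ≥ ⌈25/6⌉ = 5, so 5 is optimal.

5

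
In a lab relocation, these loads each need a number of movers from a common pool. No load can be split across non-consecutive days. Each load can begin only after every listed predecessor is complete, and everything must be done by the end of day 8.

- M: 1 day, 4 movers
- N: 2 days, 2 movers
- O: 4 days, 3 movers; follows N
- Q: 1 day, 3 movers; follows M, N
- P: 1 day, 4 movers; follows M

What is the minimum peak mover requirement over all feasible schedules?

Schedule M@1, N@1, O@3, Q@3, P@2: d1:6  d2:6  d3:6  d4:3  d5:3  d6:3  d7:0  d8:0 — peak 6.

6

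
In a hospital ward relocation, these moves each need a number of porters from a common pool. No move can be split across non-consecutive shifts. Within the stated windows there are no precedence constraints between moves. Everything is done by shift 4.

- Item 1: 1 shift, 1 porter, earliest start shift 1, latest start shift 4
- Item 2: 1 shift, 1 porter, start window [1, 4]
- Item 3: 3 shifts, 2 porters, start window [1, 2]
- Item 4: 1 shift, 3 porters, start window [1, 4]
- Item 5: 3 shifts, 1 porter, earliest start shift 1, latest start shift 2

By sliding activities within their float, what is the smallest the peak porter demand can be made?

4

Early-start (Item 1@1, Item 2@1, Item 3@1, Item 4@1, Item 5@1) gives peak 8: s1:8  s2:3  s3:3  s4:0.
Shift Item 4→4, Item 5→2.
Schedule Item 1@1, Item 2@1, Item 3@1, Item 4@4, Item 5@2: s1:4  s2:3  s3:3  s4:4 — peak 4.
Total porter-shifts = 14 over 4 shifts ⇒ peak ≥ ⌈14/4⌉ = 4, so 4 is optimal.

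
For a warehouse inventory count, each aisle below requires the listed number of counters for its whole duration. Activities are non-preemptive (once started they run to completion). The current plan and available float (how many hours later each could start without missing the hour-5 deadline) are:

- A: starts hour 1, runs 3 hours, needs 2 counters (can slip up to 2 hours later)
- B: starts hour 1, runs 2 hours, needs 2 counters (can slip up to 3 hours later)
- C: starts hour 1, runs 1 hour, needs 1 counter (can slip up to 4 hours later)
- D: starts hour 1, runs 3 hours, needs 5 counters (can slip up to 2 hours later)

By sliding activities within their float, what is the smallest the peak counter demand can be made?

Early-start (A@1, B@1, C@1, D@1) gives peak 10: h1:10  h2:9  h3:7  h4:0  h5:0.
Shift D→3.
Schedule A@1, B@1, C@1, D@3: h1:5  h2:4  h3:7  h4:5  h5:5 — peak 7.

7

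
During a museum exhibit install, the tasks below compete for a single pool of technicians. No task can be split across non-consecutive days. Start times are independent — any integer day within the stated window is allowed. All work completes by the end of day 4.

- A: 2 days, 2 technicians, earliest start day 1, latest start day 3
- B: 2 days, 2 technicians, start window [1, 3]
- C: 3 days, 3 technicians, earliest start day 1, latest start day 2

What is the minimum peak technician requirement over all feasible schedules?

Early-start (A@1, B@1, C@1) gives peak 7: d1:7  d2:7  d3:3  d4:0.
Shift B→3.
Schedule A@1, B@3, C@1: d1:5  d2:5  d3:5  d4:2 — peak 5.
Total technician-days = 17 over 4 days ⇒ peak ≥ ⌈17/4⌉ = 5, so 5 is optimal.

5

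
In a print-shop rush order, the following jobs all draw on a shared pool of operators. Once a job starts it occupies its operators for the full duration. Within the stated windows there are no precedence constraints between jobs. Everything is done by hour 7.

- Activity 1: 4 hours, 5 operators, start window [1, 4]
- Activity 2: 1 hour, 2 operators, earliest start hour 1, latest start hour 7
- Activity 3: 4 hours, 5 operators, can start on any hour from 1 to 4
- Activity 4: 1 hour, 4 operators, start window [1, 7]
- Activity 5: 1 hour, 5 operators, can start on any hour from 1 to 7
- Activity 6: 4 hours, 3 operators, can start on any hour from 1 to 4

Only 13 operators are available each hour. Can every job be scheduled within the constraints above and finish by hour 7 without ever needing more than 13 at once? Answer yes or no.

Schedule Activity 1@1, Activity 2@1, Activity 3@1, Activity 4@5, Activity 5@5, Activity 6@2: h1:12  h2:13  h3:13  h4:13  h5:12  h6:0  h7:0 — peak 13 ≤ 13.

yes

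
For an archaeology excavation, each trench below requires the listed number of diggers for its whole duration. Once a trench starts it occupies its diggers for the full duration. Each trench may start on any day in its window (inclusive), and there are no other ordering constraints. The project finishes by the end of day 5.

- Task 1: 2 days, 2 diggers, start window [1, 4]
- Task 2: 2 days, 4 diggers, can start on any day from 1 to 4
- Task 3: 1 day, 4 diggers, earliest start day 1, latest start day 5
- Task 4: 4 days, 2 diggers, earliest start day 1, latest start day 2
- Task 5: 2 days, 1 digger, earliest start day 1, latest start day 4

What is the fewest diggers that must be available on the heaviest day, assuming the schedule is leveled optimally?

Early-start (Task 1@1, Task 2@1, Task 3@1, Task 4@1, Task 5@1) gives peak 13: d1:13  d2:9  d3:2  d4:2  d5:0.
Shift Task 2→3, Task 3→5.
Schedule Task 1@1, Task 2@3, Task 3@5, Task 4@1, Task 5@1: d1:5  d2:5  d3:6  d4:6  d5:4 — peak 6.
Total digger-days = 26 over 5 days ⇒ peak ≥ ⌈26/5⌉ = 6, so 6 is optimal.

6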